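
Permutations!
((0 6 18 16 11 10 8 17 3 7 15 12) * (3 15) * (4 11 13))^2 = (0 18 13 11 8 15)(4 10 17 12 6 16)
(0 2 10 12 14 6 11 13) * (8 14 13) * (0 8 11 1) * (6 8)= (0 2 10 12 13 6 1)(8 14)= [2, 0, 10, 3, 4, 5, 1, 7, 14, 9, 12, 11, 13, 6, 8]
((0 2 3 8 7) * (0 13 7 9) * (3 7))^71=(0 2 7 13 3 8 9)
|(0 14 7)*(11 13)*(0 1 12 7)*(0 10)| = 6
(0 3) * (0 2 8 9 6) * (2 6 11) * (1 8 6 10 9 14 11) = (0 3 10 9 1 8 14 11 2 6) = [3, 8, 6, 10, 4, 5, 0, 7, 14, 1, 9, 2, 12, 13, 11]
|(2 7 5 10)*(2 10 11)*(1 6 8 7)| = |(1 6 8 7 5 11 2)| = 7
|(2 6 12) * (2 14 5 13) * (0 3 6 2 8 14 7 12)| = |(0 3 6)(5 13 8 14)(7 12)| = 12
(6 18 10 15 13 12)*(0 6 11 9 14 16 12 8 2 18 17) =(0 6 17)(2 18 10 15 13 8)(9 14 16 12 11) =[6, 1, 18, 3, 4, 5, 17, 7, 2, 14, 15, 9, 11, 8, 16, 13, 12, 0, 10]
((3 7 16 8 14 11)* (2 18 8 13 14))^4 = ((2 18 8)(3 7 16 13 14 11))^4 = (2 18 8)(3 14 16)(7 11 13)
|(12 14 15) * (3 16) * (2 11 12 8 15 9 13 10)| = |(2 11 12 14 9 13 10)(3 16)(8 15)| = 14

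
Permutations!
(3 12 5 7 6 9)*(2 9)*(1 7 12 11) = [0, 7, 9, 11, 4, 12, 2, 6, 8, 3, 10, 1, 5] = (1 7 6 2 9 3 11)(5 12)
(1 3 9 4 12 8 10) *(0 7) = [7, 3, 2, 9, 12, 5, 6, 0, 10, 4, 1, 11, 8] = (0 7)(1 3 9 4 12 8 10)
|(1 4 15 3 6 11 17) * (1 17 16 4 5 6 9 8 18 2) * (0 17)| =12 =|(0 17)(1 5 6 11 16 4 15 3 9 8 18 2)|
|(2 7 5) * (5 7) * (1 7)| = |(1 7)(2 5)| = 2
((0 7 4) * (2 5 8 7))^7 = ((0 2 5 8 7 4))^7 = (0 2 5 8 7 4)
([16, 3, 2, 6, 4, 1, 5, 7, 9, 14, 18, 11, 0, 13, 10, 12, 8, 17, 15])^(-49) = (0 10 16 18 8 15 9 12 14)(1 5 6 3)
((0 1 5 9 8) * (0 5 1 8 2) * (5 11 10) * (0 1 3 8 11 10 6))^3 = (11)(1 10 2 8 9 3 5)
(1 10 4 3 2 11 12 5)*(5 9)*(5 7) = [0, 10, 11, 2, 3, 1, 6, 5, 8, 7, 4, 12, 9] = (1 10 4 3 2 11 12 9 7 5)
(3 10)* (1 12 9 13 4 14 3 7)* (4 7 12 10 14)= (1 10 12 9 13 7)(3 14)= [0, 10, 2, 14, 4, 5, 6, 1, 8, 13, 12, 11, 9, 7, 3]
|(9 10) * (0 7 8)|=|(0 7 8)(9 10)|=6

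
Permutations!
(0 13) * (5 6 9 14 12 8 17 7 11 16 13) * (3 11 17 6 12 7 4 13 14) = (0 5 12 8 6 9 3 11 16 14 7 17 4 13) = [5, 1, 2, 11, 13, 12, 9, 17, 6, 3, 10, 16, 8, 0, 7, 15, 14, 4]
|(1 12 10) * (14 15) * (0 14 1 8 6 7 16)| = 10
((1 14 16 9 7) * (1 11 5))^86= ((1 14 16 9 7 11 5))^86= (1 16 7 5 14 9 11)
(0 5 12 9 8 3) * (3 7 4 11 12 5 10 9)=(0 10 9 8 7 4 11 12 3)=[10, 1, 2, 0, 11, 5, 6, 4, 7, 8, 9, 12, 3]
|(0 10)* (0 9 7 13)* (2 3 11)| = 15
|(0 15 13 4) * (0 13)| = |(0 15)(4 13)| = 2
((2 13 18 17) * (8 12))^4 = ((2 13 18 17)(8 12))^4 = (18)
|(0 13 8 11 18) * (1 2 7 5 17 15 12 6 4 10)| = 10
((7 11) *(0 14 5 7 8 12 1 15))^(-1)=((0 14 5 7 11 8 12 1 15))^(-1)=(0 15 1 12 8 11 7 5 14)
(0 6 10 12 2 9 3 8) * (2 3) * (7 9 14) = (0 6 10 12 3 8)(2 14 7 9) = [6, 1, 14, 8, 4, 5, 10, 9, 0, 2, 12, 11, 3, 13, 7]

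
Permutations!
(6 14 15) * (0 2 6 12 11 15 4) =(0 2 6 14 4)(11 15 12) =[2, 1, 6, 3, 0, 5, 14, 7, 8, 9, 10, 15, 11, 13, 4, 12]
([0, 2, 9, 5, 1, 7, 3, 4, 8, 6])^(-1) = [0, 4, 1, 6, 7, 3, 9, 5, 8, 2]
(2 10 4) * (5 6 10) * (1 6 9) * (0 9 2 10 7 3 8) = (0 9 1 6 7 3 8)(2 5)(4 10) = [9, 6, 5, 8, 10, 2, 7, 3, 0, 1, 4]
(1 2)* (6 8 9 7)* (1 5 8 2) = (2 5 8 9 7 6) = [0, 1, 5, 3, 4, 8, 2, 6, 9, 7]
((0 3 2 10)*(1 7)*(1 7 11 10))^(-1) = (0 10 11 1 2 3)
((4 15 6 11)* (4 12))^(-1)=(4 12 11 6 15)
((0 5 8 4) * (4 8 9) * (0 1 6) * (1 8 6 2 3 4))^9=(9)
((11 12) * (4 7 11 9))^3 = (4 12 7 9 11)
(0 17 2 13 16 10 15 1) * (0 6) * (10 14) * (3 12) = (0 17 2 13 16 14 10 15 1 6)(3 12) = [17, 6, 13, 12, 4, 5, 0, 7, 8, 9, 15, 11, 3, 16, 10, 1, 14, 2]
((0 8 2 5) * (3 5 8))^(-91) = ((0 3 5)(2 8))^(-91) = (0 5 3)(2 8)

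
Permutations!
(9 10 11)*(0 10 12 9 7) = (0 10 11 7)(9 12) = [10, 1, 2, 3, 4, 5, 6, 0, 8, 12, 11, 7, 9]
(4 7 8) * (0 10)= (0 10)(4 7 8)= [10, 1, 2, 3, 7, 5, 6, 8, 4, 9, 0]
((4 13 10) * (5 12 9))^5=((4 13 10)(5 12 9))^5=(4 10 13)(5 9 12)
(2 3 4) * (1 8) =[0, 8, 3, 4, 2, 5, 6, 7, 1] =(1 8)(2 3 4)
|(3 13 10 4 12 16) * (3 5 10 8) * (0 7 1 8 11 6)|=|(0 7 1 8 3 13 11 6)(4 12 16 5 10)|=40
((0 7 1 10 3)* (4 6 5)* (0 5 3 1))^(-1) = (0 7)(1 10)(3 6 4 5)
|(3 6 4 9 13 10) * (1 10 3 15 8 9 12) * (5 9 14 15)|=|(1 10 5 9 13 3 6 4 12)(8 14 15)|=9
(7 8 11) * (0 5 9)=[5, 1, 2, 3, 4, 9, 6, 8, 11, 0, 10, 7]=(0 5 9)(7 8 11)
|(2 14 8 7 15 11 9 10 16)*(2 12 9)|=|(2 14 8 7 15 11)(9 10 16 12)|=12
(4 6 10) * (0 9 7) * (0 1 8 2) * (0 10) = (0 9 7 1 8 2 10 4 6) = [9, 8, 10, 3, 6, 5, 0, 1, 2, 7, 4]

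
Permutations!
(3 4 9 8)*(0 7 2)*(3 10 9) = (0 7 2)(3 4)(8 10 9) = [7, 1, 0, 4, 3, 5, 6, 2, 10, 8, 9]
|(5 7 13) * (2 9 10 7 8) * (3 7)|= |(2 9 10 3 7 13 5 8)|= 8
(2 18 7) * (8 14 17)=[0, 1, 18, 3, 4, 5, 6, 2, 14, 9, 10, 11, 12, 13, 17, 15, 16, 8, 7]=(2 18 7)(8 14 17)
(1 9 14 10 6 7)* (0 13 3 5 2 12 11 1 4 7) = [13, 9, 12, 5, 7, 2, 0, 4, 8, 14, 6, 1, 11, 3, 10] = (0 13 3 5 2 12 11 1 9 14 10 6)(4 7)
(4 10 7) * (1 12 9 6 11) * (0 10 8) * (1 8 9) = (0 10 7 4 9 6 11 8)(1 12) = [10, 12, 2, 3, 9, 5, 11, 4, 0, 6, 7, 8, 1]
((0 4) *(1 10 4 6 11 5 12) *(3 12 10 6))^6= (0 5 1)(3 10 6)(4 11 12)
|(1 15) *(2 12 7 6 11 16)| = 6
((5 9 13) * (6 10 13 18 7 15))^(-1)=((5 9 18 7 15 6 10 13))^(-1)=(5 13 10 6 15 7 18 9)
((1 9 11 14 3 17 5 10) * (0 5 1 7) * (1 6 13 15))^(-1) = ((0 5 10 7)(1 9 11 14 3 17 6 13 15))^(-1) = (0 7 10 5)(1 15 13 6 17 3 14 11 9)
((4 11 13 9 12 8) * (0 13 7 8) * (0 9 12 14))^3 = ((0 13 12 9 14)(4 11 7 8))^3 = (0 9 13 14 12)(4 8 7 11)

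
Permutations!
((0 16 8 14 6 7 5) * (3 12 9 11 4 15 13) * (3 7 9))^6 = ((0 16 8 14 6 9 11 4 15 13 7 5)(3 12))^6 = (0 11)(4 16)(5 9)(6 7)(8 15)(13 14)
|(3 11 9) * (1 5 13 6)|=12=|(1 5 13 6)(3 11 9)|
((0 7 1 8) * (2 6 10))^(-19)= (0 7 1 8)(2 10 6)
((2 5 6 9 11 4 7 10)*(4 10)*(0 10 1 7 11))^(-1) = (0 9 6 5 2 10)(1 11 4 7) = ((0 10 2 5 6 9)(1 7 4 11))^(-1)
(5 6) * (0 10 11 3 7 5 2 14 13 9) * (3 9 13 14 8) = (14)(0 10 11 9)(2 8 3 7 5 6) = [10, 1, 8, 7, 4, 6, 2, 5, 3, 0, 11, 9, 12, 13, 14]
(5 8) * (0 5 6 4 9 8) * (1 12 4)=(0 5)(1 12 4 9 8 6)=[5, 12, 2, 3, 9, 0, 1, 7, 6, 8, 10, 11, 4]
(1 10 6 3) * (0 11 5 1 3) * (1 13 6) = [11, 10, 2, 3, 4, 13, 0, 7, 8, 9, 1, 5, 12, 6] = (0 11 5 13 6)(1 10)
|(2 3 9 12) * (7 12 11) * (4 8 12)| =|(2 3 9 11 7 4 8 12)| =8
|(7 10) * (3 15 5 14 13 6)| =|(3 15 5 14 13 6)(7 10)| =6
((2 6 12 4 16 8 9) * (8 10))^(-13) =(2 4 8 6 16 9 12 10)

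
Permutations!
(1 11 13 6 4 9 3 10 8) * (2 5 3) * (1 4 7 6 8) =(1 11 13 8 4 9 2 5 3 10)(6 7) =[0, 11, 5, 10, 9, 3, 7, 6, 4, 2, 1, 13, 12, 8]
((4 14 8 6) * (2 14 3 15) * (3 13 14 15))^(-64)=((2 15)(4 13 14 8 6))^(-64)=(15)(4 13 14 8 6)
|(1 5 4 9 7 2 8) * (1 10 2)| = 15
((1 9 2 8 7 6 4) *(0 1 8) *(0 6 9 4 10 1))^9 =(1 4 8 7 9 2 6 10)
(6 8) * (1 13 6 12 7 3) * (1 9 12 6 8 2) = (1 13 8 6 2)(3 9 12 7) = [0, 13, 1, 9, 4, 5, 2, 3, 6, 12, 10, 11, 7, 8]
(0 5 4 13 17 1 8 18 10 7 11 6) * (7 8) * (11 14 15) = (0 5 4 13 17 1 7 14 15 11 6)(8 18 10) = [5, 7, 2, 3, 13, 4, 0, 14, 18, 9, 8, 6, 12, 17, 15, 11, 16, 1, 10]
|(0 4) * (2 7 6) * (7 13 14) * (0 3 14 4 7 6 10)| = 6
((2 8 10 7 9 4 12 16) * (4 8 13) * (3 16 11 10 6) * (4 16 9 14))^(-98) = ((2 13 16)(3 9 8 6)(4 12 11 10 7 14))^(-98) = (2 13 16)(3 8)(4 7 11)(6 9)(10 12 14)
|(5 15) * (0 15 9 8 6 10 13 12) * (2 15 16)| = 11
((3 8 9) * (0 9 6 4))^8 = (0 3 6)(4 9 8)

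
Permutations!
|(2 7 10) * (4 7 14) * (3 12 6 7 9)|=|(2 14 4 9 3 12 6 7 10)|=9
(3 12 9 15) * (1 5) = (1 5)(3 12 9 15) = [0, 5, 2, 12, 4, 1, 6, 7, 8, 15, 10, 11, 9, 13, 14, 3]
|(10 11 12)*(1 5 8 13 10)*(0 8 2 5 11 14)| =30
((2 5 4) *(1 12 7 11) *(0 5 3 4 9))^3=((0 5 9)(1 12 7 11)(2 3 4))^3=(1 11 7 12)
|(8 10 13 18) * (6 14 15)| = 12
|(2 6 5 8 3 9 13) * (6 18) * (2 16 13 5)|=|(2 18 6)(3 9 5 8)(13 16)|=12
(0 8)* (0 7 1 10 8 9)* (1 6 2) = (0 9)(1 10 8 7 6 2) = [9, 10, 1, 3, 4, 5, 2, 6, 7, 0, 8]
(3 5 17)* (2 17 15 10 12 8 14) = (2 17 3 5 15 10 12 8 14) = [0, 1, 17, 5, 4, 15, 6, 7, 14, 9, 12, 11, 8, 13, 2, 10, 16, 3]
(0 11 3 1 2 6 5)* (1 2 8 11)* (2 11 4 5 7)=(0 1 8 4 5)(2 6 7)(3 11)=[1, 8, 6, 11, 5, 0, 7, 2, 4, 9, 10, 3]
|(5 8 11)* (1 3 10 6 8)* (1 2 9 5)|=6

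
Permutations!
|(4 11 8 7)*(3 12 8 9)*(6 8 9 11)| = 12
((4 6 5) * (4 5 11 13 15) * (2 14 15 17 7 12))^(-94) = ((2 14 15 4 6 11 13 17 7 12))^(-94) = (2 13 15 7 6)(4 12 11 14 17)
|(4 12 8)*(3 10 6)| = 3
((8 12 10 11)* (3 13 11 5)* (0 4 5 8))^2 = ((0 4 5 3 13 11)(8 12 10))^2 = (0 5 13)(3 11 4)(8 10 12)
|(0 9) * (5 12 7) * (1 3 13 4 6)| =|(0 9)(1 3 13 4 6)(5 12 7)| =30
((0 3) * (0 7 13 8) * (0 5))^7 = ((0 3 7 13 8 5))^7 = (0 3 7 13 8 5)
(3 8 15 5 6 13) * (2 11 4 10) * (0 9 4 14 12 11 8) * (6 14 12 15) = (0 9 4 10 2 8 6 13 3)(5 14 15)(11 12) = [9, 1, 8, 0, 10, 14, 13, 7, 6, 4, 2, 12, 11, 3, 15, 5]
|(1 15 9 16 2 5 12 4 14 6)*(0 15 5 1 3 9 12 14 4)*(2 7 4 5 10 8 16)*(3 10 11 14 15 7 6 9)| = 60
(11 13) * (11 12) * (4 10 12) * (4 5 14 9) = (4 10 12 11 13 5 14 9) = [0, 1, 2, 3, 10, 14, 6, 7, 8, 4, 12, 13, 11, 5, 9]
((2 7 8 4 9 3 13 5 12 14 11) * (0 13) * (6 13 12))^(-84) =((0 12 14 11 2 7 8 4 9 3)(5 6 13))^(-84) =(0 8 14 9 2)(3 7 12 4 11)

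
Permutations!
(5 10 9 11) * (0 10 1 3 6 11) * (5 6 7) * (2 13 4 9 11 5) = (0 10 11 6 5 1 3 7 2 13 4 9) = [10, 3, 13, 7, 9, 1, 5, 2, 8, 0, 11, 6, 12, 4]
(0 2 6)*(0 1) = (0 2 6 1) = [2, 0, 6, 3, 4, 5, 1]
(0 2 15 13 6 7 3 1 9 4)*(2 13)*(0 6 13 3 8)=[3, 9, 15, 1, 6, 5, 7, 8, 0, 4, 10, 11, 12, 13, 14, 2]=(0 3 1 9 4 6 7 8)(2 15)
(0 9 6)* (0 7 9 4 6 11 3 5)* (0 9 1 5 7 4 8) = (0 8)(1 5 9 11 3 7)(4 6) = [8, 5, 2, 7, 6, 9, 4, 1, 0, 11, 10, 3]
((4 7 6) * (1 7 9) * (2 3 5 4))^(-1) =(1 9 4 5 3 2 6 7)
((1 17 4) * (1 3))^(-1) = (1 3 4 17)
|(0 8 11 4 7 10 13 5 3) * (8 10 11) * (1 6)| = 30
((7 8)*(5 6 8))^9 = ((5 6 8 7))^9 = (5 6 8 7)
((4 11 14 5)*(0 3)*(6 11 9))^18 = (14)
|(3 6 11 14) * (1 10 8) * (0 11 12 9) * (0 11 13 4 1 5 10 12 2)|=33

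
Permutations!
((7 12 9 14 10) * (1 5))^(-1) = (1 5)(7 10 14 9 12)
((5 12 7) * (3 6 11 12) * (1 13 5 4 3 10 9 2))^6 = (13)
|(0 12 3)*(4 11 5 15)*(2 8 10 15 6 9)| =9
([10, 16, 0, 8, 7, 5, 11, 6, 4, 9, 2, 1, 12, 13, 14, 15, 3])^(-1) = (0 2 10)(1 11 6 7 4 8 3 16)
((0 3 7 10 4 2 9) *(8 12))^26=(12)(0 2 10 3 9 4 7)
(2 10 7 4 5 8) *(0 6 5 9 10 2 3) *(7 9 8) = [6, 1, 2, 0, 8, 7, 5, 4, 3, 10, 9] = (0 6 5 7 4 8 3)(9 10)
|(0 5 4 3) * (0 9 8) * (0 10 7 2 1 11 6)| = 12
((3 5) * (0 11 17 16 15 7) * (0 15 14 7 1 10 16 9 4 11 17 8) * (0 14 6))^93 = (0 9 11 14 15 10 6 17 4 8 7 1 16)(3 5)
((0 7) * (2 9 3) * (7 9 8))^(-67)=(0 7 8 2 3 9)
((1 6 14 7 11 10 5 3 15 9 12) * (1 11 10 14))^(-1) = (1 6)(3 5 10 7 14 11 12 9 15)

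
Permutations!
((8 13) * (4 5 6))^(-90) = (13)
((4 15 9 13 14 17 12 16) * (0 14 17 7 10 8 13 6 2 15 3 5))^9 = (0 4 17 10)(2 15 9 6)(3 12 8 14)(5 16 13 7)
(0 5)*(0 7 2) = [5, 1, 0, 3, 4, 7, 6, 2] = (0 5 7 2)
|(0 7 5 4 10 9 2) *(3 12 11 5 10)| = |(0 7 10 9 2)(3 12 11 5 4)| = 5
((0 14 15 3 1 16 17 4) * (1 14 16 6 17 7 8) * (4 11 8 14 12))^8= (1 11 6 8 17)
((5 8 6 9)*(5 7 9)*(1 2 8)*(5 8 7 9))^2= (9)(1 7)(2 5)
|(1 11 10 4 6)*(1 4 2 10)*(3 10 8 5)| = 10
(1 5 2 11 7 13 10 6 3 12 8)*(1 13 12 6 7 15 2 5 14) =(1 14)(2 11 15)(3 6)(7 12 8 13 10) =[0, 14, 11, 6, 4, 5, 3, 12, 13, 9, 7, 15, 8, 10, 1, 2]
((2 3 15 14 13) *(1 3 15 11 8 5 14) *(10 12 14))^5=((1 3 11 8 5 10 12 14 13 2 15))^5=(1 10 15 5 2 8 13 11 14 3 12)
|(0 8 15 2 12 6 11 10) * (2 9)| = 9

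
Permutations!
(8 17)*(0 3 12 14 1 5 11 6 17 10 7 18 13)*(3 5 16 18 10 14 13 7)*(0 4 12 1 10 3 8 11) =[5, 16, 2, 1, 12, 0, 17, 3, 14, 9, 8, 6, 13, 4, 10, 15, 18, 11, 7] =(0 5)(1 16 18 7 3)(4 12 13)(6 17 11)(8 14 10)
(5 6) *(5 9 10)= (5 6 9 10)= [0, 1, 2, 3, 4, 6, 9, 7, 8, 10, 5]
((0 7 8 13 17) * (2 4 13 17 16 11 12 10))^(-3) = (0 7 8 17)(2 11 4 12 13 10 16)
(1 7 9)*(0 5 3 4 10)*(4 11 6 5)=(0 4 10)(1 7 9)(3 11 6 5)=[4, 7, 2, 11, 10, 3, 5, 9, 8, 1, 0, 6]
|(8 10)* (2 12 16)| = 6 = |(2 12 16)(8 10)|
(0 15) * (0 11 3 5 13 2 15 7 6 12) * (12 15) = (0 7 6 15 11 3 5 13 2 12) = [7, 1, 12, 5, 4, 13, 15, 6, 8, 9, 10, 3, 0, 2, 14, 11]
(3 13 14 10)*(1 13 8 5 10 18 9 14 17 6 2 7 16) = (1 13 17 6 2 7 16)(3 8 5 10)(9 14 18) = [0, 13, 7, 8, 4, 10, 2, 16, 5, 14, 3, 11, 12, 17, 18, 15, 1, 6, 9]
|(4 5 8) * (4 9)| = |(4 5 8 9)| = 4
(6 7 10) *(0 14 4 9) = [14, 1, 2, 3, 9, 5, 7, 10, 8, 0, 6, 11, 12, 13, 4] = (0 14 4 9)(6 7 10)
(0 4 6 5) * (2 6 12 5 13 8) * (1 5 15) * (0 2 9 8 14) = (0 4 12 15 1 5 2 6 13 14)(8 9) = [4, 5, 6, 3, 12, 2, 13, 7, 9, 8, 10, 11, 15, 14, 0, 1]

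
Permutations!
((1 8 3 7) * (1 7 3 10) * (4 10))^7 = ((1 8 4 10))^7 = (1 10 4 8)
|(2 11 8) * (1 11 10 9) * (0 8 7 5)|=|(0 8 2 10 9 1 11 7 5)|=9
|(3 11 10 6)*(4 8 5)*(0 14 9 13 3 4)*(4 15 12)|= 13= |(0 14 9 13 3 11 10 6 15 12 4 8 5)|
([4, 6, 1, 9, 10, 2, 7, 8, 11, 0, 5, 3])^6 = (0 6)(1 9)(2 3)(4 7)(5 11)(8 10)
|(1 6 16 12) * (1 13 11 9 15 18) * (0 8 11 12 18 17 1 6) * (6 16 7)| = |(0 8 11 9 15 17 1)(6 7)(12 13)(16 18)| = 14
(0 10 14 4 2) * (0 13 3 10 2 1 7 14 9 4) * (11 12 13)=(0 2 11 12 13 3 10 9 4 1 7 14)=[2, 7, 11, 10, 1, 5, 6, 14, 8, 4, 9, 12, 13, 3, 0]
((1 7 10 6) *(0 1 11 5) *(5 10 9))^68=(0 9 1 5 7)(6 10 11)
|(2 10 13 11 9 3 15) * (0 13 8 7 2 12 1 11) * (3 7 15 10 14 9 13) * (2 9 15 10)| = |(0 3 2 14 15 12 1 11 13)(7 9)(8 10)| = 18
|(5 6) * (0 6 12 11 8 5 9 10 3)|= |(0 6 9 10 3)(5 12 11 8)|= 20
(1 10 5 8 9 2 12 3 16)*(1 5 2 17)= (1 10 2 12 3 16 5 8 9 17)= [0, 10, 12, 16, 4, 8, 6, 7, 9, 17, 2, 11, 3, 13, 14, 15, 5, 1]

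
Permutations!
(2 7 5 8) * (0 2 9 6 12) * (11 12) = [2, 1, 7, 3, 4, 8, 11, 5, 9, 6, 10, 12, 0] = (0 2 7 5 8 9 6 11 12)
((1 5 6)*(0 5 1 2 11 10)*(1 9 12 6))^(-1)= ((0 5 1 9 12 6 2 11 10))^(-1)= (0 10 11 2 6 12 9 1 5)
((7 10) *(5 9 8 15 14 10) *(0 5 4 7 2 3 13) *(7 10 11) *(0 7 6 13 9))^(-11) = (0 5)(2 3 9 8 15 14 11 6 13 7 4 10)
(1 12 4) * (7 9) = [0, 12, 2, 3, 1, 5, 6, 9, 8, 7, 10, 11, 4] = (1 12 4)(7 9)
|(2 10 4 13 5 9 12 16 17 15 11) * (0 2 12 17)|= |(0 2 10 4 13 5 9 17 15 11 12 16)|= 12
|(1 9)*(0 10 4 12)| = 4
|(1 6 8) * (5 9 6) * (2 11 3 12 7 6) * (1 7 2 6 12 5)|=|(2 11 3 5 9 6 8 7 12)|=9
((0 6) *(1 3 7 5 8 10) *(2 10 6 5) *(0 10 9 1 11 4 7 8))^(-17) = ((0 5)(1 3 8 6 10 11 4 7 2 9))^(-17) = (0 5)(1 6 4 9 8 11 2 3 10 7)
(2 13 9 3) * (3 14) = (2 13 9 14 3) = [0, 1, 13, 2, 4, 5, 6, 7, 8, 14, 10, 11, 12, 9, 3]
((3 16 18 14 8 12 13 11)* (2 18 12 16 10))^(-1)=((2 18 14 8 16 12 13 11 3 10))^(-1)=(2 10 3 11 13 12 16 8 14 18)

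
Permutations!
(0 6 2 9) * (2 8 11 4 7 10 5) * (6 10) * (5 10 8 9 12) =(0 8 11 4 7 6 9)(2 12 5) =[8, 1, 12, 3, 7, 2, 9, 6, 11, 0, 10, 4, 5]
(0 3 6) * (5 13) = (0 3 6)(5 13) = [3, 1, 2, 6, 4, 13, 0, 7, 8, 9, 10, 11, 12, 5]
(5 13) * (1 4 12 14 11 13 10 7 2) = [0, 4, 1, 3, 12, 10, 6, 2, 8, 9, 7, 13, 14, 5, 11] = (1 4 12 14 11 13 5 10 7 2)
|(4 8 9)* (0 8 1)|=|(0 8 9 4 1)|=5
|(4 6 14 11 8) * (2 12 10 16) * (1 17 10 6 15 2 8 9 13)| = 14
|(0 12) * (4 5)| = |(0 12)(4 5)| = 2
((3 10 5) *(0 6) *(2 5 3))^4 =((0 6)(2 5)(3 10))^4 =(10)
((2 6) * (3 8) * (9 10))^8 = ((2 6)(3 8)(9 10))^8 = (10)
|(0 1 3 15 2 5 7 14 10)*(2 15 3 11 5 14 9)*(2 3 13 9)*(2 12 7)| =42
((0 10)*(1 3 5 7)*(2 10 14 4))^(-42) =((0 14 4 2 10)(1 3 5 7))^(-42) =(0 2 14 10 4)(1 5)(3 7)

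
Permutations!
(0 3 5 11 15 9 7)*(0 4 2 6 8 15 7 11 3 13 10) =(0 13 10)(2 6 8 15 9 11 7 4)(3 5) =[13, 1, 6, 5, 2, 3, 8, 4, 15, 11, 0, 7, 12, 10, 14, 9]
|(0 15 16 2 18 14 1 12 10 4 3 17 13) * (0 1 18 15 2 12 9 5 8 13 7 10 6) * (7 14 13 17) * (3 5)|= |(0 2 15 16 12 6)(1 9 3 7 10 4 5 8 17 14 18 13)|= 12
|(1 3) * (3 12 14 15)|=5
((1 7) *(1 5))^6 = (7)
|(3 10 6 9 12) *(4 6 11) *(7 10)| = |(3 7 10 11 4 6 9 12)| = 8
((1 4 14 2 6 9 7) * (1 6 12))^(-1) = (1 12 2 14 4)(6 7 9)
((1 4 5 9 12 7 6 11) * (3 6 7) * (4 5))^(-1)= (1 11 6 3 12 9 5)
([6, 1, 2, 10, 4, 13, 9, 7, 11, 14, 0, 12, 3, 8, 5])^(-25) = (0 12 13 9 10 11 5 6 3 8 14)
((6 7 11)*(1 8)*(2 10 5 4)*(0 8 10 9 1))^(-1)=(0 8)(1 9 2 4 5 10)(6 11 7)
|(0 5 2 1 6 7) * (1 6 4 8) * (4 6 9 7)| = |(0 5 2 9 7)(1 6 4 8)| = 20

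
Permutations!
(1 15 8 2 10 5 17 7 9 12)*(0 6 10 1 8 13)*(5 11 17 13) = (0 6 10 11 17 7 9 12 8 2 1 15 5 13) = [6, 15, 1, 3, 4, 13, 10, 9, 2, 12, 11, 17, 8, 0, 14, 5, 16, 7]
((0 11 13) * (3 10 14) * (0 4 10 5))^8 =(14)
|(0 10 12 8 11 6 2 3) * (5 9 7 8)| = |(0 10 12 5 9 7 8 11 6 2 3)| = 11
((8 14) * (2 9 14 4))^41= ((2 9 14 8 4))^41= (2 9 14 8 4)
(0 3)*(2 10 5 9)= (0 3)(2 10 5 9)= [3, 1, 10, 0, 4, 9, 6, 7, 8, 2, 5]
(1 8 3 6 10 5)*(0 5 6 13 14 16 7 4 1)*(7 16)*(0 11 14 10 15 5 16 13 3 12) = (0 16 13 10 6 15 5 11 14 7 4 1 8 12) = [16, 8, 2, 3, 1, 11, 15, 4, 12, 9, 6, 14, 0, 10, 7, 5, 13]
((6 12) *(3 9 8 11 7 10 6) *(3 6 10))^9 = (3 7 11 8 9)(6 12)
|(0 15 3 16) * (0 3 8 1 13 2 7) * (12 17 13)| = |(0 15 8 1 12 17 13 2 7)(3 16)| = 18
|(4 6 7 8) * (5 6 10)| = 6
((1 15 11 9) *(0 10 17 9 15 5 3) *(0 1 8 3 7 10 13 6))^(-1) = (0 6 13)(1 3 8 9 17 10 7 5)(11 15)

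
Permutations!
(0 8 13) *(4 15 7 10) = [8, 1, 2, 3, 15, 5, 6, 10, 13, 9, 4, 11, 12, 0, 14, 7] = (0 8 13)(4 15 7 10)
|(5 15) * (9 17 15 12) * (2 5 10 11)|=8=|(2 5 12 9 17 15 10 11)|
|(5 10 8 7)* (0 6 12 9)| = 4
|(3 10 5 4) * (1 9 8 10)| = |(1 9 8 10 5 4 3)| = 7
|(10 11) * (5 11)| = 3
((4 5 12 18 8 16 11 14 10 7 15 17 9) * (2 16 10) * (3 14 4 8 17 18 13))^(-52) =(2 11 5 13 14 16 4 12 3)(7 9 15 8 18 10 17)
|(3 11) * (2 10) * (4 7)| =2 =|(2 10)(3 11)(4 7)|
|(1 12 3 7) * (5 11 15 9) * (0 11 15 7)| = |(0 11 7 1 12 3)(5 15 9)| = 6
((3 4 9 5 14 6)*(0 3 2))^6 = (0 6 5 4)(2 14 9 3)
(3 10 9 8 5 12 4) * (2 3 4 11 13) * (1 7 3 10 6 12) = (1 7 3 6 12 11 13 2 10 9 8 5) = [0, 7, 10, 6, 4, 1, 12, 3, 5, 8, 9, 13, 11, 2]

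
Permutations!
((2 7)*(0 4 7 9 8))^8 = ((0 4 7 2 9 8))^8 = (0 7 9)(2 8 4)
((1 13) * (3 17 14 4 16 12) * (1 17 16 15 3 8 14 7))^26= ((1 13 17 7)(3 16 12 8 14 4 15))^26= (1 17)(3 4 8 16 15 14 12)(7 13)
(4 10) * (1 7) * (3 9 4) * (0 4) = (0 4 10 3 9)(1 7) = [4, 7, 2, 9, 10, 5, 6, 1, 8, 0, 3]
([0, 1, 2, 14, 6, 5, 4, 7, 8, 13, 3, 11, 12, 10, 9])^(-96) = [0, 1, 2, 10, 4, 5, 6, 7, 8, 14, 13, 11, 12, 9, 3]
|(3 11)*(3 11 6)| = 2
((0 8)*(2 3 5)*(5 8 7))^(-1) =((0 7 5 2 3 8))^(-1) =(0 8 3 2 5 7)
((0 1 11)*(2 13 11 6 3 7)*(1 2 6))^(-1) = ((0 2 13 11)(3 7 6))^(-1) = (0 11 13 2)(3 6 7)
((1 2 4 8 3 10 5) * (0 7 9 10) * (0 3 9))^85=((0 7)(1 2 4 8 9 10 5))^85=(0 7)(1 2 4 8 9 10 5)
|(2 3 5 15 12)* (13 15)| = |(2 3 5 13 15 12)| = 6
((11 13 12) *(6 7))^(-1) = ((6 7)(11 13 12))^(-1) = (6 7)(11 12 13)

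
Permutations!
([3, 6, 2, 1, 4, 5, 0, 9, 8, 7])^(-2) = [1, 0, 2, 6, 4, 5, 3, 7, 8, 9]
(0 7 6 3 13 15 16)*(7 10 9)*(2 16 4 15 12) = [10, 1, 16, 13, 15, 5, 3, 6, 8, 7, 9, 11, 2, 12, 14, 4, 0] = (0 10 9 7 6 3 13 12 2 16)(4 15)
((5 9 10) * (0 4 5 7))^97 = ((0 4 5 9 10 7))^97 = (0 4 5 9 10 7)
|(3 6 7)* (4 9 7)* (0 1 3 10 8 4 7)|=9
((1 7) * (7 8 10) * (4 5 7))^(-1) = ((1 8 10 4 5 7))^(-1) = (1 7 5 4 10 8)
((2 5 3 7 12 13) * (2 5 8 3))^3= (2 7 5 3 13 8 12)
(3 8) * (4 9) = [0, 1, 2, 8, 9, 5, 6, 7, 3, 4] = (3 8)(4 9)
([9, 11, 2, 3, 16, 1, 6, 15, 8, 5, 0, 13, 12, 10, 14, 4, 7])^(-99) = [10, 5, 2, 3, 16, 9, 6, 15, 8, 0, 13, 1, 12, 11, 14, 4, 7]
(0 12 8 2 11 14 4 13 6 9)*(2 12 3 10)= (0 3 10 2 11 14 4 13 6 9)(8 12)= [3, 1, 11, 10, 13, 5, 9, 7, 12, 0, 2, 14, 8, 6, 4]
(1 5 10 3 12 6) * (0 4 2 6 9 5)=[4, 0, 6, 12, 2, 10, 1, 7, 8, 5, 3, 11, 9]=(0 4 2 6 1)(3 12 9 5 10)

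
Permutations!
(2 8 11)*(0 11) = (0 11 2 8) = [11, 1, 8, 3, 4, 5, 6, 7, 0, 9, 10, 2]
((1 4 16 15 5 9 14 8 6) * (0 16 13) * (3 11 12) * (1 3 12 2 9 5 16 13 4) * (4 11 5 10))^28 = ((0 13)(2 9 14 8 6 3 5 10 4 11)(15 16))^28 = (16)(2 4 5 6 14)(3 8 9 11 10)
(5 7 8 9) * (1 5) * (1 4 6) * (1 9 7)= (1 5)(4 6 9)(7 8)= [0, 5, 2, 3, 6, 1, 9, 8, 7, 4]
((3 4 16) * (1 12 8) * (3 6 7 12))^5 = (1 7 4 8 6 3 12 16)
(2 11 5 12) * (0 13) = (0 13)(2 11 5 12) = [13, 1, 11, 3, 4, 12, 6, 7, 8, 9, 10, 5, 2, 0]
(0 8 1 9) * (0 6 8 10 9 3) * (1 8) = [10, 3, 2, 0, 4, 5, 1, 7, 8, 6, 9] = (0 10 9 6 1 3)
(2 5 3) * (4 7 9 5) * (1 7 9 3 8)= (1 7 3 2 4 9 5 8)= [0, 7, 4, 2, 9, 8, 6, 3, 1, 5]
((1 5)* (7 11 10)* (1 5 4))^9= (11)(1 4)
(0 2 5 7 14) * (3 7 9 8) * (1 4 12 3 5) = (0 2 1 4 12 3 7 14)(5 9 8) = [2, 4, 1, 7, 12, 9, 6, 14, 5, 8, 10, 11, 3, 13, 0]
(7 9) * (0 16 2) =[16, 1, 0, 3, 4, 5, 6, 9, 8, 7, 10, 11, 12, 13, 14, 15, 2] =(0 16 2)(7 9)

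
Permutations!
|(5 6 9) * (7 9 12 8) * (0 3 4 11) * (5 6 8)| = |(0 3 4 11)(5 8 7 9 6 12)| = 12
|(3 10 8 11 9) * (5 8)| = |(3 10 5 8 11 9)| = 6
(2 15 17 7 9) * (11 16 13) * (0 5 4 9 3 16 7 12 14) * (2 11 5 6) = (0 6 2 15 17 12 14)(3 16 13 5 4 9 11 7) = [6, 1, 15, 16, 9, 4, 2, 3, 8, 11, 10, 7, 14, 5, 0, 17, 13, 12]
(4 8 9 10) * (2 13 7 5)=(2 13 7 5)(4 8 9 10)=[0, 1, 13, 3, 8, 2, 6, 5, 9, 10, 4, 11, 12, 7]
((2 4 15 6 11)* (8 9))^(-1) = (2 11 6 15 4)(8 9)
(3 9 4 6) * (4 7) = (3 9 7 4 6) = [0, 1, 2, 9, 6, 5, 3, 4, 8, 7]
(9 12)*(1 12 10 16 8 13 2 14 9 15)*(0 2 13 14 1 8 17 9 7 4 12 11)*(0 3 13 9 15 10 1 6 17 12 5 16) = (0 2 6 17 15 8 14 7 4 5 16 12 10)(1 11 3 13 9) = [2, 11, 6, 13, 5, 16, 17, 4, 14, 1, 0, 3, 10, 9, 7, 8, 12, 15]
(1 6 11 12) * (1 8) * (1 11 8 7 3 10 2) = (1 6 8 11 12 7 3 10 2) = [0, 6, 1, 10, 4, 5, 8, 3, 11, 9, 2, 12, 7]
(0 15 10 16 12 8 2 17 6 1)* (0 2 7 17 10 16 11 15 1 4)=(0 1 2 10 11 15 16 12 8 7 17 6 4)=[1, 2, 10, 3, 0, 5, 4, 17, 7, 9, 11, 15, 8, 13, 14, 16, 12, 6]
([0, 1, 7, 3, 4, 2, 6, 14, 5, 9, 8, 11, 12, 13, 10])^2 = (2 14 8)(5 7 10)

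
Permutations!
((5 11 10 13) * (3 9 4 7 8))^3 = ((3 9 4 7 8)(5 11 10 13))^3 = (3 7 9 8 4)(5 13 10 11)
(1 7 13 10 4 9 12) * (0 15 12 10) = (0 15 12 1 7 13)(4 9 10) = [15, 7, 2, 3, 9, 5, 6, 13, 8, 10, 4, 11, 1, 0, 14, 12]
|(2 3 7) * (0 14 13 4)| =|(0 14 13 4)(2 3 7)| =12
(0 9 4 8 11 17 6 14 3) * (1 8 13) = (0 9 4 13 1 8 11 17 6 14 3) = [9, 8, 2, 0, 13, 5, 14, 7, 11, 4, 10, 17, 12, 1, 3, 15, 16, 6]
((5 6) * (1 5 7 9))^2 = ((1 5 6 7 9))^2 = (1 6 9 5 7)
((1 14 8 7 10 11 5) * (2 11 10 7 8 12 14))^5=(1 2 11 5)(12 14)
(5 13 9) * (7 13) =(5 7 13 9) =[0, 1, 2, 3, 4, 7, 6, 13, 8, 5, 10, 11, 12, 9]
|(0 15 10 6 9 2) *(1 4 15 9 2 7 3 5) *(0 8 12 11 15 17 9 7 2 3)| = |(0 7)(1 4 17 9 2 8 12 11 15 10 6 3 5)| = 26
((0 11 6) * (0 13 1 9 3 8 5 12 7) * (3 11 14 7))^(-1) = (0 7 14)(1 13 6 11 9)(3 12 5 8)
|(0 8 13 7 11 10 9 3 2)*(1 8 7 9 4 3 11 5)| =12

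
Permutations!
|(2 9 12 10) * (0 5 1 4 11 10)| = |(0 5 1 4 11 10 2 9 12)| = 9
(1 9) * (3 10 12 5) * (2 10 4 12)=(1 9)(2 10)(3 4 12 5)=[0, 9, 10, 4, 12, 3, 6, 7, 8, 1, 2, 11, 5]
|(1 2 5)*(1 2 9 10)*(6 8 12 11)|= |(1 9 10)(2 5)(6 8 12 11)|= 12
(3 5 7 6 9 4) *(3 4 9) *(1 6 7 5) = (9)(1 6 3) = [0, 6, 2, 1, 4, 5, 3, 7, 8, 9]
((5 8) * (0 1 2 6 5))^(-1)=(0 8 5 6 2 1)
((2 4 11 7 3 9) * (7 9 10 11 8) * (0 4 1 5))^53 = ((0 4 8 7 3 10 11 9 2 1 5))^53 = (0 1 9 10 7 4 5 2 11 3 8)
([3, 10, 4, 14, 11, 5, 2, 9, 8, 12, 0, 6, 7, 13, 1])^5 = [0, 1, 4, 3, 11, 5, 2, 12, 8, 7, 10, 6, 9, 13, 14]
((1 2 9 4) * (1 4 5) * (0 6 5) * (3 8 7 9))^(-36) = ((0 6 5 1 2 3 8 7 9))^(-36) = (9)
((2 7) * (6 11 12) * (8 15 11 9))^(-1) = ((2 7)(6 9 8 15 11 12))^(-1) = (2 7)(6 12 11 15 8 9)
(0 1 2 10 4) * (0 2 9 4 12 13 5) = [1, 9, 10, 3, 2, 0, 6, 7, 8, 4, 12, 11, 13, 5] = (0 1 9 4 2 10 12 13 5)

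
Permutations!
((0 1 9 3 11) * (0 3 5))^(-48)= (11)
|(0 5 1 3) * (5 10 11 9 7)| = 8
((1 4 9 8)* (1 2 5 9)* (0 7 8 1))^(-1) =(0 4 1 9 5 2 8 7)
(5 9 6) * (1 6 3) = (1 6 5 9 3) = [0, 6, 2, 1, 4, 9, 5, 7, 8, 3]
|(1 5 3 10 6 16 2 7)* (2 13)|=9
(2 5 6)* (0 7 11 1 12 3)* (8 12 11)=[7, 11, 5, 0, 4, 6, 2, 8, 12, 9, 10, 1, 3]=(0 7 8 12 3)(1 11)(2 5 6)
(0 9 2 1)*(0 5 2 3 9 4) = (0 4)(1 5 2)(3 9) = [4, 5, 1, 9, 0, 2, 6, 7, 8, 3]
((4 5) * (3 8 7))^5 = (3 7 8)(4 5)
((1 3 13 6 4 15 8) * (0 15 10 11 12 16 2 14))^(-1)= ((0 15 8 1 3 13 6 4 10 11 12 16 2 14))^(-1)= (0 14 2 16 12 11 10 4 6 13 3 1 8 15)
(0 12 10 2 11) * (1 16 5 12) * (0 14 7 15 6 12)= (0 1 16 5)(2 11 14 7 15 6 12 10)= [1, 16, 11, 3, 4, 0, 12, 15, 8, 9, 2, 14, 10, 13, 7, 6, 5]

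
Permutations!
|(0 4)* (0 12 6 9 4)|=|(4 12 6 9)|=4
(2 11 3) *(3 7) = (2 11 7 3) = [0, 1, 11, 2, 4, 5, 6, 3, 8, 9, 10, 7]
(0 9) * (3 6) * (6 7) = (0 9)(3 7 6) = [9, 1, 2, 7, 4, 5, 3, 6, 8, 0]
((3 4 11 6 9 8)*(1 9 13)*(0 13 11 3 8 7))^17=(0 1 7 13 9)(3 4)(6 11)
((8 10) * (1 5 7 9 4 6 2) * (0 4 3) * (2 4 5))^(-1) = (0 3 9 7 5)(1 2)(4 6)(8 10)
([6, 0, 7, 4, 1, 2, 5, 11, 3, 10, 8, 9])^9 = (0 3 9 2)(1 8 11 5)(4 10 7 6)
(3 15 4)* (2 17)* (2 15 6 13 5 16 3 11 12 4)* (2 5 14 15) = [0, 1, 17, 6, 11, 16, 13, 7, 8, 9, 10, 12, 4, 14, 15, 5, 3, 2] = (2 17)(3 6 13 14 15 5 16)(4 11 12)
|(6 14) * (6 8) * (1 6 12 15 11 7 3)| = 9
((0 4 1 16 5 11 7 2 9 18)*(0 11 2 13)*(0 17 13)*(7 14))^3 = ((0 4 1 16 5 2 9 18 11 14 7)(13 17))^3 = (0 16 9 14 4 5 18 7 1 2 11)(13 17)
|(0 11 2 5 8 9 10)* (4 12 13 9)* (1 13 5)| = |(0 11 2 1 13 9 10)(4 12 5 8)| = 28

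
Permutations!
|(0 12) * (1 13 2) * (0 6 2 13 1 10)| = 5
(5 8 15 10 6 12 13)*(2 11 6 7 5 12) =(2 11 6)(5 8 15 10 7)(12 13) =[0, 1, 11, 3, 4, 8, 2, 5, 15, 9, 7, 6, 13, 12, 14, 10]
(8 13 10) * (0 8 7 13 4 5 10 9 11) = (0 8 4 5 10 7 13 9 11) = [8, 1, 2, 3, 5, 10, 6, 13, 4, 11, 7, 0, 12, 9]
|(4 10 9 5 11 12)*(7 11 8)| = |(4 10 9 5 8 7 11 12)| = 8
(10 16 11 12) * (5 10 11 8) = (5 10 16 8)(11 12) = [0, 1, 2, 3, 4, 10, 6, 7, 5, 9, 16, 12, 11, 13, 14, 15, 8]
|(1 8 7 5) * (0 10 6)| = 12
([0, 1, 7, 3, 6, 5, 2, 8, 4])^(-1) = (2 6 4 8 7)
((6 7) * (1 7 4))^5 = ((1 7 6 4))^5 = (1 7 6 4)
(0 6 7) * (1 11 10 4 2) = [6, 11, 1, 3, 2, 5, 7, 0, 8, 9, 4, 10] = (0 6 7)(1 11 10 4 2)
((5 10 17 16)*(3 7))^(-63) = ((3 7)(5 10 17 16))^(-63) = (3 7)(5 10 17 16)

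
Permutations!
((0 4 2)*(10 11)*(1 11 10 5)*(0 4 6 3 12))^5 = (0 6 3 12)(1 5 11)(2 4) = ((0 6 3 12)(1 11 5)(2 4))^5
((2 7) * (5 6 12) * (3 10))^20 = (5 12 6)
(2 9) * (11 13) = (2 9)(11 13) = [0, 1, 9, 3, 4, 5, 6, 7, 8, 2, 10, 13, 12, 11]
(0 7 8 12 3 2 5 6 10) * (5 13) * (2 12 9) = (0 7 8 9 2 13 5 6 10)(3 12) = [7, 1, 13, 12, 4, 6, 10, 8, 9, 2, 0, 11, 3, 5]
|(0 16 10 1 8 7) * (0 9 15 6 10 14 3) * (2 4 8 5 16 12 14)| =44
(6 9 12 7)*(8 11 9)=(6 8 11 9 12 7)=[0, 1, 2, 3, 4, 5, 8, 6, 11, 12, 10, 9, 7]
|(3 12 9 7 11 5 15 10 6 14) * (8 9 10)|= 30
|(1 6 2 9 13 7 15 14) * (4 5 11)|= |(1 6 2 9 13 7 15 14)(4 5 11)|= 24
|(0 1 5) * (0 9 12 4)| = |(0 1 5 9 12 4)| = 6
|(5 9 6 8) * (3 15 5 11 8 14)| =|(3 15 5 9 6 14)(8 11)| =6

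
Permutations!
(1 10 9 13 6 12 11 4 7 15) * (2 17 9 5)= (1 10 5 2 17 9 13 6 12 11 4 7 15)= [0, 10, 17, 3, 7, 2, 12, 15, 8, 13, 5, 4, 11, 6, 14, 1, 16, 9]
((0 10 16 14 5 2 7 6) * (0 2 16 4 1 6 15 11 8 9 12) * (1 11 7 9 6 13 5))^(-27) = (1 16 13 14 5)(7 15)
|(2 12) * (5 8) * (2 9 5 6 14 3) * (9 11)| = 9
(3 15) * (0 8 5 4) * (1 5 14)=(0 8 14 1 5 4)(3 15)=[8, 5, 2, 15, 0, 4, 6, 7, 14, 9, 10, 11, 12, 13, 1, 3]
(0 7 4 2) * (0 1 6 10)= (0 7 4 2 1 6 10)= [7, 6, 1, 3, 2, 5, 10, 4, 8, 9, 0]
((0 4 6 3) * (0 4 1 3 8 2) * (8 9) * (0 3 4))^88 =(9)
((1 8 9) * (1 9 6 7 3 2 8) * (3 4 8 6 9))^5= (2 9 4 6 3 8 7)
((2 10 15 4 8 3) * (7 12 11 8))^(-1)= (2 3 8 11 12 7 4 15 10)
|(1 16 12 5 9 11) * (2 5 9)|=10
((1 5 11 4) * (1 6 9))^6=((1 5 11 4 6 9))^6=(11)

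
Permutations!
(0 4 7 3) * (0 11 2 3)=(0 4 7)(2 3 11)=[4, 1, 3, 11, 7, 5, 6, 0, 8, 9, 10, 2]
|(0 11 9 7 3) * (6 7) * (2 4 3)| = 8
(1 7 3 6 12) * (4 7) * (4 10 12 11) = (1 10 12)(3 6 11 4 7) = [0, 10, 2, 6, 7, 5, 11, 3, 8, 9, 12, 4, 1]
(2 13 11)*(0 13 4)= [13, 1, 4, 3, 0, 5, 6, 7, 8, 9, 10, 2, 12, 11]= (0 13 11 2 4)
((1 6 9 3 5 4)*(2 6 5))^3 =(2 3 9 6)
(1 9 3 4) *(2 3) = [0, 9, 3, 4, 1, 5, 6, 7, 8, 2] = (1 9 2 3 4)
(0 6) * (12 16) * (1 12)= [6, 12, 2, 3, 4, 5, 0, 7, 8, 9, 10, 11, 16, 13, 14, 15, 1]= (0 6)(1 12 16)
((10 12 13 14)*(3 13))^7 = (3 14 12 13 10)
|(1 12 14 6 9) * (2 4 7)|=15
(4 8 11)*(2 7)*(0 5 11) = (0 5 11 4 8)(2 7) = [5, 1, 7, 3, 8, 11, 6, 2, 0, 9, 10, 4]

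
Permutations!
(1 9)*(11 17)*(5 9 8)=[0, 8, 2, 3, 4, 9, 6, 7, 5, 1, 10, 17, 12, 13, 14, 15, 16, 11]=(1 8 5 9)(11 17)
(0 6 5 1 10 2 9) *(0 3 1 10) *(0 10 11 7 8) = [6, 10, 9, 1, 4, 11, 5, 8, 0, 3, 2, 7] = (0 6 5 11 7 8)(1 10 2 9 3)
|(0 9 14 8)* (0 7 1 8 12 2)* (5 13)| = 30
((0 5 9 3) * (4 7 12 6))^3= ((0 5 9 3)(4 7 12 6))^3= (0 3 9 5)(4 6 12 7)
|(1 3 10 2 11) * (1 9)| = |(1 3 10 2 11 9)| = 6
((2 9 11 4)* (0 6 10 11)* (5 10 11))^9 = (0 4)(2 6)(5 10)(9 11)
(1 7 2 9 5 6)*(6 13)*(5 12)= (1 7 2 9 12 5 13 6)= [0, 7, 9, 3, 4, 13, 1, 2, 8, 12, 10, 11, 5, 6]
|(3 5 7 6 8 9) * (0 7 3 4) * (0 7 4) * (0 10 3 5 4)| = 7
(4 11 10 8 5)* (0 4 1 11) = (0 4)(1 11 10 8 5) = [4, 11, 2, 3, 0, 1, 6, 7, 5, 9, 8, 10]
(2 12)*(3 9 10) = (2 12)(3 9 10) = [0, 1, 12, 9, 4, 5, 6, 7, 8, 10, 3, 11, 2]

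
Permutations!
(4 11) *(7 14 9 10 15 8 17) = (4 11)(7 14 9 10 15 8 17) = [0, 1, 2, 3, 11, 5, 6, 14, 17, 10, 15, 4, 12, 13, 9, 8, 16, 7]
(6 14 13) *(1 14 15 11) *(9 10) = (1 14 13 6 15 11)(9 10) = [0, 14, 2, 3, 4, 5, 15, 7, 8, 10, 9, 1, 12, 6, 13, 11]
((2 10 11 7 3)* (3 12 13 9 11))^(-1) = (2 3 10)(7 11 9 13 12)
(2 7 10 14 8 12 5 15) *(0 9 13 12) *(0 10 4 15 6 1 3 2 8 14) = (0 9 13 12 5 6 1 3 2 7 4 15 8 10) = [9, 3, 7, 2, 15, 6, 1, 4, 10, 13, 0, 11, 5, 12, 14, 8]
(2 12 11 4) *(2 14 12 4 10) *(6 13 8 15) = (2 4 14 12 11 10)(6 13 8 15) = [0, 1, 4, 3, 14, 5, 13, 7, 15, 9, 2, 10, 11, 8, 12, 6]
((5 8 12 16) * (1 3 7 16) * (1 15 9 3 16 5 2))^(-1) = ((1 16 2)(3 7 5 8 12 15 9))^(-1) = (1 2 16)(3 9 15 12 8 5 7)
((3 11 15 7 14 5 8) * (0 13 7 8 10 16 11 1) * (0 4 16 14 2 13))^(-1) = (1 3 8 15 11 16 4)(2 7 13)(5 14 10)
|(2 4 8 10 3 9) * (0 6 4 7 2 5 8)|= |(0 6 4)(2 7)(3 9 5 8 10)|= 30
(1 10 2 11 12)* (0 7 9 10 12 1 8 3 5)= [7, 12, 11, 5, 4, 0, 6, 9, 3, 10, 2, 1, 8]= (0 7 9 10 2 11 1 12 8 3 5)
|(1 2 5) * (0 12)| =|(0 12)(1 2 5)| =6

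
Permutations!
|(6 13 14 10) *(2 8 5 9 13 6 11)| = |(2 8 5 9 13 14 10 11)| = 8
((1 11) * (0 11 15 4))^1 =((0 11 1 15 4))^1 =(0 11 1 15 4)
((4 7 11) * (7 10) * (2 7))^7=((2 7 11 4 10))^7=(2 11 10 7 4)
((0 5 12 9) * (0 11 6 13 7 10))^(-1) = (0 10 7 13 6 11 9 12 5)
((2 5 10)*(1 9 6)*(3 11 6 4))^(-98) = ((1 9 4 3 11 6)(2 5 10))^(-98) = (1 11 4)(2 5 10)(3 9 6)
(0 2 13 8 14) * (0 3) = [2, 1, 13, 0, 4, 5, 6, 7, 14, 9, 10, 11, 12, 8, 3] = (0 2 13 8 14 3)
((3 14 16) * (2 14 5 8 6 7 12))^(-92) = ((2 14 16 3 5 8 6 7 12))^(-92) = (2 7 8 3 14 12 6 5 16)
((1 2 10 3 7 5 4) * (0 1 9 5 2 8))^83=(0 8 1)(2 7 3 10)(4 5 9)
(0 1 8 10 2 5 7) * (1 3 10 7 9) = (0 3 10 2 5 9 1 8 7) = [3, 8, 5, 10, 4, 9, 6, 0, 7, 1, 2]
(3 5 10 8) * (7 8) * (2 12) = (2 12)(3 5 10 7 8) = [0, 1, 12, 5, 4, 10, 6, 8, 3, 9, 7, 11, 2]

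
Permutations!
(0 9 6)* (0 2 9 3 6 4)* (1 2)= [3, 2, 9, 6, 0, 5, 1, 7, 8, 4]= (0 3 6 1 2 9 4)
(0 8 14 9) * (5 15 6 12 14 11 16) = [8, 1, 2, 3, 4, 15, 12, 7, 11, 0, 10, 16, 14, 13, 9, 6, 5] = (0 8 11 16 5 15 6 12 14 9)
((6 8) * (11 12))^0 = ((6 8)(11 12))^0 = (12)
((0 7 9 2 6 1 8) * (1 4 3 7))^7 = ((0 1 8)(2 6 4 3 7 9))^7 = (0 1 8)(2 6 4 3 7 9)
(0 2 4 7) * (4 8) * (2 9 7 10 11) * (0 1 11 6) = [9, 11, 8, 3, 10, 5, 0, 1, 4, 7, 6, 2] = (0 9 7 1 11 2 8 4 10 6)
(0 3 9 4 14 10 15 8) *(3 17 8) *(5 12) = (0 17 8)(3 9 4 14 10 15)(5 12) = [17, 1, 2, 9, 14, 12, 6, 7, 0, 4, 15, 11, 5, 13, 10, 3, 16, 8]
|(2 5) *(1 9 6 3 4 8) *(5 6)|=8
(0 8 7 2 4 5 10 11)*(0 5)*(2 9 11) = (0 8 7 9 11 5 10 2 4) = [8, 1, 4, 3, 0, 10, 6, 9, 7, 11, 2, 5]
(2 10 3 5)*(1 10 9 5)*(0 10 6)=[10, 6, 9, 1, 4, 2, 0, 7, 8, 5, 3]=(0 10 3 1 6)(2 9 5)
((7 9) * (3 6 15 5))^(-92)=((3 6 15 5)(7 9))^(-92)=(15)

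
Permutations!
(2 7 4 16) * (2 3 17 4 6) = (2 7 6)(3 17 4 16) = [0, 1, 7, 17, 16, 5, 2, 6, 8, 9, 10, 11, 12, 13, 14, 15, 3, 4]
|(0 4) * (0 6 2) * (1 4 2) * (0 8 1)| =6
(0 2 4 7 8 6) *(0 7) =(0 2 4)(6 7 8) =[2, 1, 4, 3, 0, 5, 7, 8, 6]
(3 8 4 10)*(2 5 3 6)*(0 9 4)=(0 9 4 10 6 2 5 3 8)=[9, 1, 5, 8, 10, 3, 2, 7, 0, 4, 6]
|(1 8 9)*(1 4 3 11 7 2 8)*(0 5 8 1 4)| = |(0 5 8 9)(1 4 3 11 7 2)| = 12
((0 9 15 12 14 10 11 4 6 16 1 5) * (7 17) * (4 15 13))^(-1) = ((0 9 13 4 6 16 1 5)(7 17)(10 11 15 12 14))^(-1) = (0 5 1 16 6 4 13 9)(7 17)(10 14 12 15 11)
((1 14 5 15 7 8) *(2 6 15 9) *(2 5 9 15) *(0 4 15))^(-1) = ((0 4 15 7 8 1 14 9 5)(2 6))^(-1) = (0 5 9 14 1 8 7 15 4)(2 6)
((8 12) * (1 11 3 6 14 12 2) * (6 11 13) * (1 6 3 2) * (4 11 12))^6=((1 13 3 12 8)(2 6 14 4 11))^6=(1 13 3 12 8)(2 6 14 4 11)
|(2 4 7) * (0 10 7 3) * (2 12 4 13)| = |(0 10 7 12 4 3)(2 13)| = 6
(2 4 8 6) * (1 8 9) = [0, 8, 4, 3, 9, 5, 2, 7, 6, 1] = (1 8 6 2 4 9)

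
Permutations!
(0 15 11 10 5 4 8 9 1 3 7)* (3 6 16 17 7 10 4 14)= (0 15 11 4 8 9 1 6 16 17 7)(3 10 5 14)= [15, 6, 2, 10, 8, 14, 16, 0, 9, 1, 5, 4, 12, 13, 3, 11, 17, 7]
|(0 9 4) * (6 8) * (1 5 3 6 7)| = 6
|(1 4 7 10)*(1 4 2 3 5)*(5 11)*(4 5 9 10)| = |(1 2 3 11 9 10 5)(4 7)| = 14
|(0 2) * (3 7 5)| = 6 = |(0 2)(3 7 5)|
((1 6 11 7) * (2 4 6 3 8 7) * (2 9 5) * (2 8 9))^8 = ((1 3 9 5 8 7)(2 4 6 11))^8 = (11)(1 9 8)(3 5 7)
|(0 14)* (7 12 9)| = 6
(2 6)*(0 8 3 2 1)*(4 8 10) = (0 10 4 8 3 2 6 1) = [10, 0, 6, 2, 8, 5, 1, 7, 3, 9, 4]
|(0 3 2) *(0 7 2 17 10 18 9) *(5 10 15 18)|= |(0 3 17 15 18 9)(2 7)(5 10)|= 6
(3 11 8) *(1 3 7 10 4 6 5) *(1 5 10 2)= [0, 3, 1, 11, 6, 5, 10, 2, 7, 9, 4, 8]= (1 3 11 8 7 2)(4 6 10)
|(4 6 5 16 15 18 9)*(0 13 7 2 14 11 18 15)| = |(0 13 7 2 14 11 18 9 4 6 5 16)| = 12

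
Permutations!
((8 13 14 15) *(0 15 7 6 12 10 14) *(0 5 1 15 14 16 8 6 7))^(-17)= (0 14)(1 15 6 12 10 16 8 13 5)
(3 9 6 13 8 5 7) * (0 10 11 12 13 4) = (0 10 11 12 13 8 5 7 3 9 6 4) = [10, 1, 2, 9, 0, 7, 4, 3, 5, 6, 11, 12, 13, 8]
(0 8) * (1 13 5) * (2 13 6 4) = (0 8)(1 6 4 2 13 5) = [8, 6, 13, 3, 2, 1, 4, 7, 0, 9, 10, 11, 12, 5]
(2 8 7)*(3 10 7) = (2 8 3 10 7) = [0, 1, 8, 10, 4, 5, 6, 2, 3, 9, 7]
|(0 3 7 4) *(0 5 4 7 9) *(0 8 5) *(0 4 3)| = 4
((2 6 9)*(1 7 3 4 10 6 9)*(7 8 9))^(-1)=((1 8 9 2 7 3 4 10 6))^(-1)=(1 6 10 4 3 7 2 9 8)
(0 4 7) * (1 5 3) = (0 4 7)(1 5 3) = [4, 5, 2, 1, 7, 3, 6, 0]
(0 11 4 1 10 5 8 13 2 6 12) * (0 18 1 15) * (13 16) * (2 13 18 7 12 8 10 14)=(0 11 4 15)(1 14 2 6 8 16 18)(5 10)(7 12)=[11, 14, 6, 3, 15, 10, 8, 12, 16, 9, 5, 4, 7, 13, 2, 0, 18, 17, 1]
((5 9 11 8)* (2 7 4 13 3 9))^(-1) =(2 5 8 11 9 3 13 4 7)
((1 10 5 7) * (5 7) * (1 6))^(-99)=(1 10 7 6)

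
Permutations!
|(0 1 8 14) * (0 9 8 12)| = 3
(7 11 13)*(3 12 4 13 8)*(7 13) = (13)(3 12 4 7 11 8) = [0, 1, 2, 12, 7, 5, 6, 11, 3, 9, 10, 8, 4, 13]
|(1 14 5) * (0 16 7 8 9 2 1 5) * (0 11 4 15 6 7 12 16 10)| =10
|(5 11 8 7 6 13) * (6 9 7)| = |(5 11 8 6 13)(7 9)| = 10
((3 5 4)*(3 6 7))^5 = (7)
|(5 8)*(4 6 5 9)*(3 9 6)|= 3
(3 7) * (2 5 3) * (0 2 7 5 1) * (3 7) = (0 2 1)(3 5 7) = [2, 0, 1, 5, 4, 7, 6, 3]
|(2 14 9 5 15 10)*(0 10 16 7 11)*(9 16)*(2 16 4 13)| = |(0 10 16 7 11)(2 14 4 13)(5 15 9)| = 60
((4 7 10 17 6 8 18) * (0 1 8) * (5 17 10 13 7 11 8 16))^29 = ((0 1 16 5 17 6)(4 11 8 18)(7 13))^29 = (0 6 17 5 16 1)(4 11 8 18)(7 13)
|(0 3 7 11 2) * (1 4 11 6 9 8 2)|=21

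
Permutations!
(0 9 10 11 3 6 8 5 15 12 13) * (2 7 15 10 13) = (0 9 13)(2 7 15 12)(3 6 8 5 10 11) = [9, 1, 7, 6, 4, 10, 8, 15, 5, 13, 11, 3, 2, 0, 14, 12]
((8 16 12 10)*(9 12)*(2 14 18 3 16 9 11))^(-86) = (2 16 18)(3 14 11)(8 12)(9 10)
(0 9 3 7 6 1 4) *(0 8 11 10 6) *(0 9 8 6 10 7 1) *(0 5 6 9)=(0 8 11 7)(1 4 9 3)(5 6)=[8, 4, 2, 1, 9, 6, 5, 0, 11, 3, 10, 7]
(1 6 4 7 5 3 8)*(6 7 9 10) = [0, 7, 2, 8, 9, 3, 4, 5, 1, 10, 6] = (1 7 5 3 8)(4 9 10 6)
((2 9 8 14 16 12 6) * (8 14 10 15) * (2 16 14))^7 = (2 9)(6 16 12)(8 10 15)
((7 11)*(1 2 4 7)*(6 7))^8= ((1 2 4 6 7 11))^8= (1 4 7)(2 6 11)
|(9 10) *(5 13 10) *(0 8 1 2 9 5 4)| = 6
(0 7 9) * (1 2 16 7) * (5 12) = (0 1 2 16 7 9)(5 12) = [1, 2, 16, 3, 4, 12, 6, 9, 8, 0, 10, 11, 5, 13, 14, 15, 7]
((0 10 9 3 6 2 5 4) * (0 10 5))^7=((0 5 4 10 9 3 6 2))^7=(0 2 6 3 9 10 4 5)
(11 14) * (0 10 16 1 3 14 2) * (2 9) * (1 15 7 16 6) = (0 10 6 1 3 14 11 9 2)(7 16 15) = [10, 3, 0, 14, 4, 5, 1, 16, 8, 2, 6, 9, 12, 13, 11, 7, 15]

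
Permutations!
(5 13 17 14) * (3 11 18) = (3 11 18)(5 13 17 14) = [0, 1, 2, 11, 4, 13, 6, 7, 8, 9, 10, 18, 12, 17, 5, 15, 16, 14, 3]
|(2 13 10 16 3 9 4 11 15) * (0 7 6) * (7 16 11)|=35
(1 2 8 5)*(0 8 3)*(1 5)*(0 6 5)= (0 8 1 2 3 6 5)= [8, 2, 3, 6, 4, 0, 5, 7, 1]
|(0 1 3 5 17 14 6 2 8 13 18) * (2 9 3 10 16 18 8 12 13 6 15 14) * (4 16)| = 18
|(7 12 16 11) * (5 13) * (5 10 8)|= 4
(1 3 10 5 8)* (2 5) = [0, 3, 5, 10, 4, 8, 6, 7, 1, 9, 2] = (1 3 10 2 5 8)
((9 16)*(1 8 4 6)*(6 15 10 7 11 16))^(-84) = ((1 8 4 15 10 7 11 16 9 6))^(-84) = (1 11 4 9 10)(6 7 8 16 15)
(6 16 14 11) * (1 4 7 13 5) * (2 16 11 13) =(1 4 7 2 16 14 13 5)(6 11) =[0, 4, 16, 3, 7, 1, 11, 2, 8, 9, 10, 6, 12, 5, 13, 15, 14]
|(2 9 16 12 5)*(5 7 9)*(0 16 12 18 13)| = |(0 16 18 13)(2 5)(7 9 12)| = 12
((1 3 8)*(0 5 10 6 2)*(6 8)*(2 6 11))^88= (11)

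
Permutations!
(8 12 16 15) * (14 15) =(8 12 16 14 15) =[0, 1, 2, 3, 4, 5, 6, 7, 12, 9, 10, 11, 16, 13, 15, 8, 14]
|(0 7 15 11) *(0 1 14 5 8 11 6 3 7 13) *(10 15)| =10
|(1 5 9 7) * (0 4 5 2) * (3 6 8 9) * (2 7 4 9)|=8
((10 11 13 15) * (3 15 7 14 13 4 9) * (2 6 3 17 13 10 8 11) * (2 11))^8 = (17)(2 15 6 8 3)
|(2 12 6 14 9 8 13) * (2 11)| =|(2 12 6 14 9 8 13 11)| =8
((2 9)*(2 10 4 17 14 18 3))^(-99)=((2 9 10 4 17 14 18 3))^(-99)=(2 14 10 3 17 9 18 4)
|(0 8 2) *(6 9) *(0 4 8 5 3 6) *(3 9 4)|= 15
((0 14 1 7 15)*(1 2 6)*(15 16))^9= (0 14 2 6 1 7 16 15)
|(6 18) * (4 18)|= 3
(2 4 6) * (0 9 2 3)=(0 9 2 4 6 3)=[9, 1, 4, 0, 6, 5, 3, 7, 8, 2]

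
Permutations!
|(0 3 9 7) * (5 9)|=5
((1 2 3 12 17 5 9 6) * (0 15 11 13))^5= (0 15 11 13)(1 5 3 6 17 2 9 12)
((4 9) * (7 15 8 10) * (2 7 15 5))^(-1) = ((2 7 5)(4 9)(8 10 15))^(-1) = (2 5 7)(4 9)(8 15 10)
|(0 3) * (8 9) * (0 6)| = 6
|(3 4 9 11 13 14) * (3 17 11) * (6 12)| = 12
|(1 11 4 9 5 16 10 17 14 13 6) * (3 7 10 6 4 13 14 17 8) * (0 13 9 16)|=36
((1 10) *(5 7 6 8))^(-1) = (1 10)(5 8 6 7)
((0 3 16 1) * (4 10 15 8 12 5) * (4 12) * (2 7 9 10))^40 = ((0 3 16 1)(2 7 9 10 15 8 4)(5 12))^40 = (16)(2 8 10 7 4 15 9)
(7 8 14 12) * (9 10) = [0, 1, 2, 3, 4, 5, 6, 8, 14, 10, 9, 11, 7, 13, 12] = (7 8 14 12)(9 10)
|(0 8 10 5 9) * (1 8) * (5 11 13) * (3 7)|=|(0 1 8 10 11 13 5 9)(3 7)|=8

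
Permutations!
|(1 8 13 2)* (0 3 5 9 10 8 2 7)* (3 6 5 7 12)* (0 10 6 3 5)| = 10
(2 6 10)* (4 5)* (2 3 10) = (2 6)(3 10)(4 5) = [0, 1, 6, 10, 5, 4, 2, 7, 8, 9, 3]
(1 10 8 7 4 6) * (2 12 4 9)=[0, 10, 12, 3, 6, 5, 1, 9, 7, 2, 8, 11, 4]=(1 10 8 7 9 2 12 4 6)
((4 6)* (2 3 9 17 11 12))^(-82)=((2 3 9 17 11 12)(4 6))^(-82)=(2 9 11)(3 17 12)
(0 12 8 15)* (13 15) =[12, 1, 2, 3, 4, 5, 6, 7, 13, 9, 10, 11, 8, 15, 14, 0] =(0 12 8 13 15)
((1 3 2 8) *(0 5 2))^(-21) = ((0 5 2 8 1 3))^(-21) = (0 8)(1 5)(2 3)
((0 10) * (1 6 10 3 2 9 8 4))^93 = (0 9 1)(2 4 10)(3 8 6)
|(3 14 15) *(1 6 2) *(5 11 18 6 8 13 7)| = |(1 8 13 7 5 11 18 6 2)(3 14 15)| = 9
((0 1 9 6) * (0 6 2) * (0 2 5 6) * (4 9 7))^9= (0 7 9 6 1 4 5)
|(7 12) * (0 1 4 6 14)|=|(0 1 4 6 14)(7 12)|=10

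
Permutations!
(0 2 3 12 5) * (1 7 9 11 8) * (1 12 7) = (0 2 3 7 9 11 8 12 5) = [2, 1, 3, 7, 4, 0, 6, 9, 12, 11, 10, 8, 5]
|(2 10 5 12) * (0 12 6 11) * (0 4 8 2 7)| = |(0 12 7)(2 10 5 6 11 4 8)| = 21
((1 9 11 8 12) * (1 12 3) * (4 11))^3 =((12)(1 9 4 11 8 3))^3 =(12)(1 11)(3 4)(8 9)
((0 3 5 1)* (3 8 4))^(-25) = ((0 8 4 3 5 1))^(-25) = (0 1 5 3 4 8)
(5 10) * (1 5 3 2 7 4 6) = (1 5 10 3 2 7 4 6) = [0, 5, 7, 2, 6, 10, 1, 4, 8, 9, 3]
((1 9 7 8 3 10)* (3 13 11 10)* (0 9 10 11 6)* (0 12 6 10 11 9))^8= (1 11 9 7 8 13 10)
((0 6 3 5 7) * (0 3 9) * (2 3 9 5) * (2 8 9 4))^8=(0 9 8 3 2 4 7 5 6)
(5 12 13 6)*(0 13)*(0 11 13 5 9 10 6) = (0 5 12 11 13)(6 9 10) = [5, 1, 2, 3, 4, 12, 9, 7, 8, 10, 6, 13, 11, 0]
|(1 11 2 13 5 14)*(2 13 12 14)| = 7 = |(1 11 13 5 2 12 14)|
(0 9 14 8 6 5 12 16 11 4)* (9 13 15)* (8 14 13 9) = [9, 1, 2, 3, 0, 12, 5, 7, 6, 13, 10, 4, 16, 15, 14, 8, 11] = (0 9 13 15 8 6 5 12 16 11 4)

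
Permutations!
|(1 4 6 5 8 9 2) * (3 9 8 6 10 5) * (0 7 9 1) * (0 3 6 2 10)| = |(0 7 9 10 5 2 3 1 4)| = 9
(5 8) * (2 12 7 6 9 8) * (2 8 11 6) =[0, 1, 12, 3, 4, 8, 9, 2, 5, 11, 10, 6, 7] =(2 12 7)(5 8)(6 9 11)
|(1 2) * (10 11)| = 2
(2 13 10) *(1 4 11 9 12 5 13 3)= (1 4 11 9 12 5 13 10 2 3)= [0, 4, 3, 1, 11, 13, 6, 7, 8, 12, 2, 9, 5, 10]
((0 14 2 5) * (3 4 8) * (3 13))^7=(0 5 2 14)(3 13 8 4)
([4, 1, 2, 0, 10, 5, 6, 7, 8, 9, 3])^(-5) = [3, 1, 2, 10, 0, 5, 6, 7, 8, 9, 4]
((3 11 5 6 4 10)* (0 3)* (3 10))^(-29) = ((0 10)(3 11 5 6 4))^(-29) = (0 10)(3 11 5 6 4)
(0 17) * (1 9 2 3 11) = (0 17)(1 9 2 3 11) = [17, 9, 3, 11, 4, 5, 6, 7, 8, 2, 10, 1, 12, 13, 14, 15, 16, 0]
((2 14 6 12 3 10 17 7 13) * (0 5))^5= (0 5)(2 10 14 17 6 7 12 13 3)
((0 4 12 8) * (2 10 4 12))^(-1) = ((0 12 8)(2 10 4))^(-1) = (0 8 12)(2 4 10)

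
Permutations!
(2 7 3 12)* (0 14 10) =(0 14 10)(2 7 3 12) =[14, 1, 7, 12, 4, 5, 6, 3, 8, 9, 0, 11, 2, 13, 10]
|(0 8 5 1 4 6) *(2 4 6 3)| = 15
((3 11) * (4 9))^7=((3 11)(4 9))^7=(3 11)(4 9)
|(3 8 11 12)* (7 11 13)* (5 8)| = |(3 5 8 13 7 11 12)| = 7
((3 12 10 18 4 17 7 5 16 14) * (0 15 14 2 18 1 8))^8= (2 18 4 17 7 5 16)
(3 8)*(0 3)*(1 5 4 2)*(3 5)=(0 5 4 2 1 3 8)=[5, 3, 1, 8, 2, 4, 6, 7, 0]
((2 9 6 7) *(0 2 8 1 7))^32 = (9)(1 8 7)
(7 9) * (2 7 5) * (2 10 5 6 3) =(2 7 9 6 3)(5 10) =[0, 1, 7, 2, 4, 10, 3, 9, 8, 6, 5]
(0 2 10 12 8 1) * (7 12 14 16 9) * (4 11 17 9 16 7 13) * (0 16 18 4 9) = (0 2 10 14 7 12 8 1 16 18 4 11 17)(9 13) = [2, 16, 10, 3, 11, 5, 6, 12, 1, 13, 14, 17, 8, 9, 7, 15, 18, 0, 4]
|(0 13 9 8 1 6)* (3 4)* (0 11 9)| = 10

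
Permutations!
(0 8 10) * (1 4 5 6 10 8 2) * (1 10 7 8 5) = (0 2 10)(1 4)(5 6 7 8) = [2, 4, 10, 3, 1, 6, 7, 8, 5, 9, 0]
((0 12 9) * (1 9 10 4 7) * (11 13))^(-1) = ((0 12 10 4 7 1 9)(11 13))^(-1) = (0 9 1 7 4 10 12)(11 13)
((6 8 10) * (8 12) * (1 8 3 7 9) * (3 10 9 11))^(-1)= (1 9 8)(3 11 7)(6 10 12)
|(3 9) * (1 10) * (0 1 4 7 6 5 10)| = 10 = |(0 1)(3 9)(4 7 6 5 10)|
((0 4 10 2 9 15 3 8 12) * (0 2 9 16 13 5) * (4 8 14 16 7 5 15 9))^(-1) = (0 5 7 2 12 8)(3 15 13 16 14)(4 10)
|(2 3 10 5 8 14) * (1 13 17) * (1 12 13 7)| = 6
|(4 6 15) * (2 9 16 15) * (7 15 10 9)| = 15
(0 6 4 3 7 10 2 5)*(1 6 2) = (0 2 5)(1 6 4 3 7 10) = [2, 6, 5, 7, 3, 0, 4, 10, 8, 9, 1]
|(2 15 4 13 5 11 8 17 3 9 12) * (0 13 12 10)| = |(0 13 5 11 8 17 3 9 10)(2 15 4 12)| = 36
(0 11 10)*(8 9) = [11, 1, 2, 3, 4, 5, 6, 7, 9, 8, 0, 10] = (0 11 10)(8 9)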